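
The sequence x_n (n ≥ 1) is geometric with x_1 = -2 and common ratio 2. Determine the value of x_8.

-256

x_n = (-2)·2^(n-1).
x_8 = (-2)·2^7 = -256.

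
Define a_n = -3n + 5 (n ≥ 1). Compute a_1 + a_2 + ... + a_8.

Over n = 1..8: Σn = 36.
Total = (-3)·36 + (5)·8 = -68.

-68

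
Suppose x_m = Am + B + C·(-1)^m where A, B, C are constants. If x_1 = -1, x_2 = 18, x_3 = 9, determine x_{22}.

The three given values yield: A + B - C = -1; 2A + B + C = 18; 3A + B - C = 9.
Subtracting the first from the second: A + 2C = 19.
Subtracting the second from the third: A - 2C = -9.
Solving: C = 7, A = 5, then B = 1.
So x_m = 5·m + 1 + 7·(-1)^m; at m=22 this is 118.

118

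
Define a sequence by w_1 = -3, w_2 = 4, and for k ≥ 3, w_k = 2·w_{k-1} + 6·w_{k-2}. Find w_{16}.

w_3 = -10, w_4 = 4, w_5 = -52, …, w_{13} = -977728, w_{14} = -3558656, w_{15} = -12983680, w_{16} = -47319296.

-47319296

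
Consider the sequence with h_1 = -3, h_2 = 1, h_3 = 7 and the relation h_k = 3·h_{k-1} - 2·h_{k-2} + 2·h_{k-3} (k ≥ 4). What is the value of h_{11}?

Applying the relation repeatedly:
h_4 = 13;  h_5 = 27;  h_6 = 69;  h_7 = 179;  h_8 = 453;  h_9 = 1139;  h_{10} = 2869;  h_{11} = 7235.

7235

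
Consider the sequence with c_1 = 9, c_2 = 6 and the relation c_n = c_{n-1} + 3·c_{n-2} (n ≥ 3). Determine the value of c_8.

c_3 = 33, c_4 = 51, c_5 = 150, c_6 = 303, c_7 = 753, c_8 = 1662.

1662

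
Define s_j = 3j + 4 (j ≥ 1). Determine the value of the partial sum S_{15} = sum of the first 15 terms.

420

Over j = 1..15: Σj = 120.
Total = (3)·120 + (4)·15 = 420.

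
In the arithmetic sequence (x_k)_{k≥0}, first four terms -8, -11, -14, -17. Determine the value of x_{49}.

-155

Common difference d = -3.
x_k = -8 + (k - 0)·(-3).
x_{49} = -8 + 49·(-3) = -155.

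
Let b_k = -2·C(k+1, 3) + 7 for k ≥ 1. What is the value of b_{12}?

C(13, 3) = 286, so b_{12} = -565.

-565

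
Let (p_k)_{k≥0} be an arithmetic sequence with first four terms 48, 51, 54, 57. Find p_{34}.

150

Common difference d = 3.
p_k = 48 + (k - 0)·3.
p_{34} = 48 + 34·3 = 150.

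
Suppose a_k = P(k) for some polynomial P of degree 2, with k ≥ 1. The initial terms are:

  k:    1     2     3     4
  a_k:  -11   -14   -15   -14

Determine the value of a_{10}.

34

1st diffs: -3, -1, 1.
2nd diffs: 2, 2 (constant).
So a_k = k^2 - 6k - 6.
Evaluating at k = 10 gives a_{10} = 34.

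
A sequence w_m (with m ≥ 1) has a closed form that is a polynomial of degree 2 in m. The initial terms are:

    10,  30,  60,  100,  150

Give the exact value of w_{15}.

1200

1st diffs: 20, 30, 40, 50.
2nd diffs: 10, 10, 10 (constant).
Newton forward-difference form: w_m = 10 + 20·C(m-1,1) + 10·C(m-1,2).
At m = 15: m-1 = 14, so w_{15} = 10 + 280 + 910 = 1200.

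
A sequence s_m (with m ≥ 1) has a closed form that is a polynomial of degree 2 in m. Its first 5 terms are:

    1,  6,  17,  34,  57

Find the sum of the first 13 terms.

1st diffs: 5, 11, 17, 23.
2nd diffs: 6, 6, 6 (constant).
So s_m = 3m^2 - 4m + 2.
Continuing: …, 86, 121, 162, 209, …, s_{13} = 457.
Summing m = 1..13 (13 terms) gives 2119.

2119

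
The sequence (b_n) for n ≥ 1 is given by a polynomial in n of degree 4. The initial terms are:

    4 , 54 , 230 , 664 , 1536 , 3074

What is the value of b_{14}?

82554

1st diffs: 50, 176, 434, 872, 1538.
2nd diffs: 126, 258, 438, 666.
3rd diffs: 132, 180, 228.
4th diffs: 48, 48 (constant).
Newton forward-difference form: b_n = 4 + 50·C(n-1,1) + 126·C(n-1,2) + 132·C(n-1,3) + 48·C(n-1,4).
At n = 14: n-1 = 13, so b_{14} = 4 + 650 + 9828 + 37752 + 34320 = 82554.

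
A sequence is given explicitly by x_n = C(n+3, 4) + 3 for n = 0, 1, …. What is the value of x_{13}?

1823

C(16, 4) = 1820, so x_{13} = 1823.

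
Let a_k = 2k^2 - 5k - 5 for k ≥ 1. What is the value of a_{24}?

a_{24} = 2·24^2 - 5·24 - 5 = 1027.

1027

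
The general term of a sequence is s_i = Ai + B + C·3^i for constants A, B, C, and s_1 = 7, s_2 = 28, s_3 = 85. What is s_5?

739

Plug in i = 1, 2, 3: A + B + 3C = 7; 2A + B + 9C = 28; 3A + B + 27C = 85.
Subtracting the first from the second: A + 6C = 21.
Subtracting the second from the third: A + 18C = 57.
Solving: C = 3, A = 3, then B = -5.
Hence s_5 = 3·5 + (-5) + 3·243 = 739.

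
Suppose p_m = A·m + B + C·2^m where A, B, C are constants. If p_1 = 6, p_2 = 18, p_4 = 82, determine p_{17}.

655388

The three given values yield: A + B + 2C = 6; 2A + B + 4C = 18; 4A + B + 16C = 82.
Subtracting the first from the second: A + 2C = 12.
Subtracting the second from the third: 2A + 12C = 64.
Solving: C = 5, A = 2, then B = -6.
Therefore p_{17} = 34 + (-6) + 5·131072 = 655388.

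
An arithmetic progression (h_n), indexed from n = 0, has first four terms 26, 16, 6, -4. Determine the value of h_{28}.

-254

Common difference d = -10.
h_n = 26 + (n - 0)·(-10).
h_{28} = 26 + 28·(-10) = -254.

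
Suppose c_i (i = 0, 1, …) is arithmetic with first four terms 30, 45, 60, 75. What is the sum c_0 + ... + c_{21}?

4125

Common difference d = 15.
c_i = 30 + (i - 0)·15.
c_{21} = 345; S = 22·(30 + 345)/2 = 4125.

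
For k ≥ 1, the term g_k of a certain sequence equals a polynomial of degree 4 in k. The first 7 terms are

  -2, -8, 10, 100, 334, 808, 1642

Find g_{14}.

32680

1st diffs: -6, 18, 90, 234, 474, 834.
2nd diffs: 24, 72, 144, 240, 360.
3rd diffs: 48, 72, 96, 120.
4th diffs: 24, 24, 24 (constant).
Newton forward-difference form: g_k = -2 + (-6)·C(k-1,1) + 24·C(k-1,2) + 48·C(k-1,3) + 24·C(k-1,4).
At k = 14: k-1 = 13, so g_{14} = -2 - 78 + 1872 + 13728 + 17160 = 32680.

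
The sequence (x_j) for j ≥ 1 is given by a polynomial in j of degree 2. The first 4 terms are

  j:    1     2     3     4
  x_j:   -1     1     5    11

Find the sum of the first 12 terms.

1st diffs: 2, 4, 6.
2nd diffs: 2, 2 (constant).
Newton forward-difference form: x_j = -1 + 2·C(j-1,1) + 2·C(j-1,2).
Continuing: …, 19, 29, 41, 55, …, x_{12} = 131.
Summing j = 1..12 (12 terms) gives 560.

560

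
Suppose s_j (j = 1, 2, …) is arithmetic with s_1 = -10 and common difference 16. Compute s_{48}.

742

s_j = -10 + (j - 1)·16.
s_{48} = -10 + 47·16 = 742.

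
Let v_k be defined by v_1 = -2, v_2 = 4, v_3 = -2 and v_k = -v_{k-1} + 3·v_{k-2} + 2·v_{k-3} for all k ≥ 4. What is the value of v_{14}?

6940

Step forward from the initial values:
v_4 = 10;  v_5 = -8;  v_6 = 34;  …;  v_{11} = -728;  v_{12} = 1786;  v_{13} = -3038;  v_{14} = 6940.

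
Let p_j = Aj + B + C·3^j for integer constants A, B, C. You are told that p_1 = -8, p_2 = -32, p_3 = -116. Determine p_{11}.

At j = 1, 2, 3: A + B + 3C = -8; 2A + B + 9C = -32; 3A + B + 27C = -116.
Subtracting the first from the second: A + 6C = -24.
Subtracting the second from the third: A + 18C = -84.
Solving: C = -5, A = 6, then B = 1.
Hence p_{11} = 6·11 + 1 + (-5)·177147 = -885668.

-885668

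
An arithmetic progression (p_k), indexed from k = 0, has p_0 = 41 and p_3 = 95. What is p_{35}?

671

Common difference d = (95 - 41) / (3 - 0) = 18.
p_k = 41 + (k - 0)·18.
p_{35} = 41 + 35·18 = 671.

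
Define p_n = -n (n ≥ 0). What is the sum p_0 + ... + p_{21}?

-231

Over n = 0..21: Σn = 231.
Total = (-1)·231 = -231.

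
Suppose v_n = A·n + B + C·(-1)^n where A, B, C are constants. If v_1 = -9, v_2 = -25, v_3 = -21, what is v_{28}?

The three given values yield: A + B - C = -9; 2A + B + C = -25; 3A + B - C = -21.
Subtracting the first from the second: A + 2C = -16.
Subtracting the second from the third: A - 2C = 4.
Solving: C = -5, A = -6, then B = -8.
So v_n = -6·n + (-8) + (-5)·(-1)^n; at n=28 this is -181.

-181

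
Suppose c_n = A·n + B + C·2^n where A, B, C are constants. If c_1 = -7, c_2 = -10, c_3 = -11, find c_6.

30

The three given values yield: A + B + 2C = -7; 2A + B + 4C = -10; 3A + B + 8C = -11.
Subtracting the first from the second: A + 2C = -3.
Subtracting the second from the third: A + 4C = -1.
Solving: C = 1, A = -5, then B = -4.
So c_n = -5·n + (-4) + 1·2^n; at n=6 this is 30.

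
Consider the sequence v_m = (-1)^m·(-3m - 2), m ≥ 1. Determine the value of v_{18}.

-56

(-1)^18 = 1; -3m - 2 at m=18 is -56; so v_{18} = -56.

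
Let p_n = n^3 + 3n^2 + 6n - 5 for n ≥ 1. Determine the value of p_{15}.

p_{15} = 1·15^3 + 3·15^2 + 6·15 - 5 = 4135.

4135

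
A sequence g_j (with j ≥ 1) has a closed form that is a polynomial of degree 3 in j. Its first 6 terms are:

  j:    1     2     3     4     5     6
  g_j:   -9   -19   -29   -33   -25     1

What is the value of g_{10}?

405

1st diffs: -10, -10, -4, 8, 26.
2nd diffs: 0, 6, 12, 18.
3rd diffs: 6, 6, 6 (constant).
So g_j = j^3 - 6j^2 + j - 5.
Evaluating at j = 10 gives g_{10} = 405.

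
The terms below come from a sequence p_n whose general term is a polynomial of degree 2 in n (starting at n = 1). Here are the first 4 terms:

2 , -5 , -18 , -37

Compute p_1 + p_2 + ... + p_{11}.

1st diffs: -7, -13, -19.
2nd diffs: -6, -6 (constant).
Newton forward-difference form: p_n = 2 + (-7)·C(n-1,1) + (-6)·C(n-1,2).
Continuing: …, -62, -93, -130, -173, …, p_{11} = -338.
Summing n = 1..11 (11 terms) gives -1353.

-1353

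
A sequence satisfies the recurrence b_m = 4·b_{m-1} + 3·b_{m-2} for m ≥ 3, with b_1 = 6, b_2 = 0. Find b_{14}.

Compute successive terms:
b_3 = 18; b_4 = 72; b_5 = 342; …; b_{11} = 3429234; b_{12} = 15931368; b_{13} = 74013174; b_{14} = 343846800.

343846800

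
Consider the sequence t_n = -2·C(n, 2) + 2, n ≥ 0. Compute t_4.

C(4, 2) = 6, so t_4 = -10.

-10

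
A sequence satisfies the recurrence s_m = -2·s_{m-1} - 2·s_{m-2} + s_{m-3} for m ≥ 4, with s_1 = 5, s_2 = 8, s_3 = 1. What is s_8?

Applying the relation repeatedly:
s_4 = -13; s_5 = 32; s_6 = -37; s_7 = -3; s_8 = 112.

112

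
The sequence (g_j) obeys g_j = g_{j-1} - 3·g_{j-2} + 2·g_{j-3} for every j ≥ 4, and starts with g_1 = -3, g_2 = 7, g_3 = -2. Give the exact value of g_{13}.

Step forward from the initial values:
g_4 = -29;  g_5 = -9;  g_6 = 74;  g_7 = 43;  g_8 = -197;  g_9 = -178;  g_{10} = 499;  g_{11} = 639;  g_{12} = -1214;  g_{13} = -2133.

-2133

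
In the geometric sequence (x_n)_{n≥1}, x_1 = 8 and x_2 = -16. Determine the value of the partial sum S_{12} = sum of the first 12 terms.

-10920

Common ratio r = -2.
x_n = 8·(-2)^(n-1).
S = 8·((-2)^12 - 1)/(-2 - 1) = 8·(4096 - 1)/(-3) = -10920.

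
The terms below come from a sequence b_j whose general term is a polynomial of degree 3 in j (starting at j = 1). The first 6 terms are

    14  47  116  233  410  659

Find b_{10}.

1st diffs: 33, 69, 117, 177, 249.
2nd diffs: 36, 48, 60, 72.
3rd diffs: 12, 12, 12 (constant).
Newton forward-difference form: b_j = 14 + 33·C(j-1,1) + 36·C(j-1,2) + 12·C(j-1,3).
At j = 10: j-1 = 9, so b_{10} = 14 + 297 + 1296 + 1008 = 2615.

2615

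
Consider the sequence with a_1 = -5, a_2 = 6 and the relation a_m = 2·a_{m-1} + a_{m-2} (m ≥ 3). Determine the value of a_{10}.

3870

Iterate the recurrence:
a_3 = 7, a_4 = 20, a_5 = 47, a_6 = 114, a_7 = 275, a_8 = 664, a_9 = 1603, a_{10} = 3870.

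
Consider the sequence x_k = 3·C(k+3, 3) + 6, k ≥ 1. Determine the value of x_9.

C(12, 3) = 220, so x_9 = 666.

666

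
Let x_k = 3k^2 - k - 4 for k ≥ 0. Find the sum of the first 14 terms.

Over k = 0..13: Σk = 91, Σk² = 819.
Total = (3)·819 + (-1)·91 + (-4)·14 = 2310.

2310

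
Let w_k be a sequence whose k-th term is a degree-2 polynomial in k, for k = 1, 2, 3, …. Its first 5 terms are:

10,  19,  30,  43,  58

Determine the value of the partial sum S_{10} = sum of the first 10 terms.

745

1st diffs: 9, 11, 13, 15.
2nd diffs: 2, 2, 2 (constant).
Newton forward-difference form: w_k = 10 + 9·C(k-1,1) + 2·C(k-1,2).
Continuing: …, 75, 94, 115, 138, …, w_{10} = 163.
Summing k = 1..10 (10 terms) gives 745.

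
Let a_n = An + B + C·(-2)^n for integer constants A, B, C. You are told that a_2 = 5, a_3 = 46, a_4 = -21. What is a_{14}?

Plug in n = 2, 3, 4: 2A + B + 4C = 5; 3A + B - 8C = 46; 4A + B + 16C = -21.
Subtracting the first from the second: A - 12C = 41.
Subtracting the second from the third: A + 24C = -67.
Solving: C = -3, A = 5, then B = 7.
Hence a_{14} = 5·14 + 7 + (-3)·16384 = -49075.

-49075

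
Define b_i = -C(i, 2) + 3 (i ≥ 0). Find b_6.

C(6, 2) = 15, so b_6 = -12.

-12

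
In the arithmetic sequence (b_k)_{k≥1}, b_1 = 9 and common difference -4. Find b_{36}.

b_k = 9 + (k - 1)·(-4).
b_{36} = 9 + 35·(-4) = -131.

-131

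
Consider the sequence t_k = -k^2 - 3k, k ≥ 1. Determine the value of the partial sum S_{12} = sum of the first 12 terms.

-884

Over k = 1..12: Σk = 78, Σk² = 650.
Total = (-1)·650 + (-3)·78 = -884.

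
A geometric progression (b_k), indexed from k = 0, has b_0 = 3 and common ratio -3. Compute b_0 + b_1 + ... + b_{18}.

b_k = 3·(-3)^(k-0).
S = 3·((-3)^19 - 1)/(-3 - 1) = 3·(-1162261467 - 1)/(-4) = 871696101.

871696101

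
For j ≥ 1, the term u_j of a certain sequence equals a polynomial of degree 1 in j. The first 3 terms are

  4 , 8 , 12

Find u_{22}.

88

1st diffs: 4, 4 (constant).
So u_j = 4j.
Evaluating at j = 22 gives u_{22} = 88.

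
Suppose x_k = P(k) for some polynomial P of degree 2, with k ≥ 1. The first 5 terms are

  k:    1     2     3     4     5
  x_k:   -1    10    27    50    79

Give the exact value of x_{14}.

610

1st diffs: 11, 17, 23, 29.
2nd diffs: 6, 6, 6 (constant).
So x_k = 3k^2 + 2k - 6.
Evaluating at k = 14 gives x_{14} = 610.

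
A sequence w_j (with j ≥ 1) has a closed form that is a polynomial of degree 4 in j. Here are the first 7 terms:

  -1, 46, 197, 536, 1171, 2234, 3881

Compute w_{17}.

103951

1st diffs: 47, 151, 339, 635, 1063, 1647.
2nd diffs: 104, 188, 296, 428, 584.
3rd diffs: 84, 108, 132, 156.
4th diffs: 24, 24, 24 (constant).
Newton forward-difference form: w_j = -1 + 47·C(j-1,1) + 104·C(j-1,2) + 84·C(j-1,3) + 24·C(j-1,4).
At j = 17: j-1 = 16, so w_{17} = -1 + 752 + 12480 + 47040 + 43680 = 103951.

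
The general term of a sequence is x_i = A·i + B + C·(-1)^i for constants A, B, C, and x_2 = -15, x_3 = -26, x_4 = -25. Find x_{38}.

Write the equations: 2A + B + C = -15; 3A + B - C = -26; 4A + B + C = -25.
Subtracting the first from the second: A - 2C = -11.
Subtracting the second from the third: A + 2C = 1.
Solving: C = 3, A = -5, then B = -8.
So x_i = -5·i + (-8) + 3·(-1)^i; at i=38 this is -195.

-195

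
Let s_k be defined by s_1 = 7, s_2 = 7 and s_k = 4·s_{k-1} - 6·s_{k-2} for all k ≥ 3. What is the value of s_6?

Compute successive terms:
s_3 = -14;  s_4 = -98;  s_5 = -308;  s_6 = -644.

-644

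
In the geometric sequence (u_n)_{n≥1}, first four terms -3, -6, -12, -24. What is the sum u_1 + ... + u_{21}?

-6291453

Common ratio r = 2.
u_n = (-3)·2^(n-1).
S = (-3)·(2^21 - 1)/(2 - 1) = (-3)·(2097152 - 1)/(1) = -6291453.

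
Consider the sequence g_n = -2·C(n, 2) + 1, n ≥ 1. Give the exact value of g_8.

C(8, 2) = 28, so g_8 = -55.

-55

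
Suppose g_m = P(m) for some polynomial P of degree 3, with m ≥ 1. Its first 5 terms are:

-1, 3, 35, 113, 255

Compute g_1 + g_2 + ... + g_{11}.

10769

1st diffs: 4, 32, 78, 142.
2nd diffs: 28, 46, 64.
3rd diffs: 18, 18 (constant).
So g_m = 3m^3 - 4m^2 - 5m + 5.
Continuing: …, 479, 803, 1245, 1823, …, g_{11} = 3459.
Summing m = 1..11 (11 terms) gives 10769.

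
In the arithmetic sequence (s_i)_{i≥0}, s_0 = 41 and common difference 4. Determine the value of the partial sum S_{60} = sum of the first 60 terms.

9540

s_i = 41 + (i - 0)·4.
s_{59} = 277; S = 60·(41 + 277)/2 = 9540.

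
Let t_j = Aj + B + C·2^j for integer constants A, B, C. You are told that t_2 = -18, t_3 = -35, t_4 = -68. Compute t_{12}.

-16396

The three given values yield: 2A + B + 4C = -18; 3A + B + 8C = -35; 4A + B + 16C = -68.
Subtracting the first from the second: A + 4C = -17.
Subtracting the second from the third: A + 8C = -33.
Solving: C = -4, A = -1, then B = 0.
Hence t_{12} = -1·12 + 0 + (-4)·4096 = -16396.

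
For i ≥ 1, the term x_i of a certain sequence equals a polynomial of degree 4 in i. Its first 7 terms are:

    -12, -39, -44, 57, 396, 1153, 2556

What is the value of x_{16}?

105633

1st diffs: -27, -5, 101, 339, 757, 1403.
2nd diffs: 22, 106, 238, 418, 646.
3rd diffs: 84, 132, 180, 228.
4th diffs: 48, 48, 48 (constant).
So x_i = 2i^4 - 6i^3 - 3i^2 - 6i + 1.
Evaluating at i = 16 gives x_{16} = 105633.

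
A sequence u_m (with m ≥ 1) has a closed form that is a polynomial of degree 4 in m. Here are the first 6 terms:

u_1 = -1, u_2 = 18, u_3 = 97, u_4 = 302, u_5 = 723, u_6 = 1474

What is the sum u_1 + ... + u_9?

17055

1st diffs: 19, 79, 205, 421, 751.
2nd diffs: 60, 126, 216, 330.
3rd diffs: 66, 90, 114.
4th diffs: 24, 24 (constant).
Newton forward-difference form: u_m = -1 + 19·C(m-1,1) + 60·C(m-1,2) + 66·C(m-1,3) + 24·C(m-1,4).
Continuing: 2693, 4542, 7207.
Summing m = 1..9 (9 terms) gives 17055.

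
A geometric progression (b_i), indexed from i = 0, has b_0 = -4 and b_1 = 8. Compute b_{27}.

Common ratio r = -2.
b_i = (-4)·(-2)^(i-0).
b_{27} = (-4)·(-2)^27 = 536870912.

536870912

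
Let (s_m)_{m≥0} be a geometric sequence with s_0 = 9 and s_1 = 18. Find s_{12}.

36864

Common ratio r = 2.
s_m = 9·2^(m-0).
s_{12} = 9·2^12 = 36864.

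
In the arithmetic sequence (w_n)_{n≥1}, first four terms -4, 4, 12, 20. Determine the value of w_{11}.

76

Common difference d = 8.
w_n = -4 + (n - 1)·8.
w_{11} = -4 + 10·8 = 76.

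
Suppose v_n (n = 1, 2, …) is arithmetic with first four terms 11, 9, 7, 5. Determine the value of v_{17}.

-21

Common difference d = -2.
v_n = 11 + (n - 1)·(-2).
v_{17} = 11 + 16·(-2) = -21.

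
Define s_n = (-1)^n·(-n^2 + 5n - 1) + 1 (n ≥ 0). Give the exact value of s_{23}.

(-1)^23 = -1; -n^2 + 5n - 1 at n=23 is -415; so s_{23} = 416.

416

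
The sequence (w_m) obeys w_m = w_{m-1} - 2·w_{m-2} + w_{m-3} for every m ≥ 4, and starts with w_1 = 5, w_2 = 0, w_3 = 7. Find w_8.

Applying the relation repeatedly:
w_4 = 12; w_5 = -2; w_6 = -19; w_7 = -3; w_8 = 33.

33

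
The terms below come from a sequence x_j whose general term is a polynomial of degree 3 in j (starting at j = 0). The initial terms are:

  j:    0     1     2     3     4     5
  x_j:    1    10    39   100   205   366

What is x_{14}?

1st diffs: 9, 29, 61, 105, 161.
2nd diffs: 20, 32, 44, 56.
3rd diffs: 12, 12, 12 (constant).
Newton forward-difference form: x_j = 1 + 9·C(j,1) + 20·C(j,2) + 12·C(j,3).
At j = 14: j = 14, so x_{14} = 1 + 126 + 1820 + 4368 = 6315.

6315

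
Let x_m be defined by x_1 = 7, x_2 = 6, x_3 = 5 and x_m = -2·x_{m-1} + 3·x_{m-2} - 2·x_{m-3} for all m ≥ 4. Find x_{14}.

Compute successive terms:
x_4 = -6  x_5 = 15  x_6 = -58  …  x_{11} = 17237  x_{12} = -54342  x_{13} = 171327  x_{14} = -540154.

-540154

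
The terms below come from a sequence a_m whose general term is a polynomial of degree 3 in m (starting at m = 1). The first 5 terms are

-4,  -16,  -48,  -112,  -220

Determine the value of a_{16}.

-7744

1st diffs: -12, -32, -64, -108.
2nd diffs: -20, -32, -44.
3rd diffs: -12, -12 (constant).
So a_m = -2m^3 + 2m^2 - 4m.
Evaluating at m = 16 gives a_{16} = -7744.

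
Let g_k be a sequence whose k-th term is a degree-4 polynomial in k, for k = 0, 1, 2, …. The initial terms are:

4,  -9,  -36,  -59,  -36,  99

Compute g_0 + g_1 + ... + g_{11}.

1st diffs: -13, -27, -23, 23, 135.
2nd diffs: -14, 4, 46, 112.
3rd diffs: 18, 42, 66.
4th diffs: 24, 24 (constant).
Newton forward-difference form: g_k = 4 + (-13)·C(k,1) + (-14)·C(k,2) + 18·C(k,3) + 24·C(k,4).
Continuing: …, 436, 1089, 2196, 3919, …, g_{11} = 9981.
Summing k = 0..11 (12 terms) gives 24028.

24028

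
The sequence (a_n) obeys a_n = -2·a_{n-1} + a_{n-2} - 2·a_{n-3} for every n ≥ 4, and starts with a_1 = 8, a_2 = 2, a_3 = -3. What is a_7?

65

Applying the relation repeatedly:
a_4 = -8;  a_5 = 9;  a_6 = -20;  a_7 = 65.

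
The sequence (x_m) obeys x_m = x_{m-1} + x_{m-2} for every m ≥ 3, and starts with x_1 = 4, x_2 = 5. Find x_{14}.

1741

x_3 = 9;  x_4 = 14;  x_5 = 23;  …;  x_{11} = 411;  x_{12} = 665;  x_{13} = 1076;  x_{14} = 1741.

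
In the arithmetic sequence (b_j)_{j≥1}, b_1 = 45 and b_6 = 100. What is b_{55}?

639

Common difference d = (100 - 45) / (6 - 1) = 11.
b_j = 45 + (j - 1)·11.
b_{55} = 45 + 54·11 = 639.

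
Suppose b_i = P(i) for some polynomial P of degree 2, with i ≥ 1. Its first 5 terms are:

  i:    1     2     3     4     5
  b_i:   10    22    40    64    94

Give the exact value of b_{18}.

1030

1st diffs: 12, 18, 24, 30.
2nd diffs: 6, 6, 6 (constant).
Newton forward-difference form: b_i = 10 + 12·C(i-1,1) + 6·C(i-1,2).
At i = 18: i-1 = 17, so b_{18} = 10 + 204 + 816 = 1030.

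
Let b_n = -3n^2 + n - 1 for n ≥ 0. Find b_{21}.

b_{21} = -3·21^2 + 1·21 - 1 = -1303.

-1303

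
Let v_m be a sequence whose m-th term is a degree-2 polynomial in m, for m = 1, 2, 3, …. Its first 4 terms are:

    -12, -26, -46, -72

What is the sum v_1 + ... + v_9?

-1116

1st diffs: -14, -20, -26.
2nd diffs: -6, -6 (constant).
Newton forward-difference form: v_m = -12 + (-14)·C(m-1,1) + (-6)·C(m-1,2).
Continuing: …, -104, -142, -186, -236, …, v_9 = -292.
Summing m = 1..9 (9 terms) gives -1116.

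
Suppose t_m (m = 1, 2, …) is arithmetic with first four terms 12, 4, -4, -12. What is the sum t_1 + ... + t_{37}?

Common difference d = -8.
t_m = 12 + (m - 1)·(-8).
t_{37} = -276; S = 37·(12 + (-276))/2 = -4884.

-4884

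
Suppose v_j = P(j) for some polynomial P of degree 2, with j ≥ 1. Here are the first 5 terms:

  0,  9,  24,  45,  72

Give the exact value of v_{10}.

297

1st diffs: 9, 15, 21, 27.
2nd diffs: 6, 6, 6 (constant).
Newton forward-difference form: v_j = 9·C(j-1,1) + 6·C(j-1,2).
At j = 10: j-1 = 9, so v_{10} = 81 + 216 = 297.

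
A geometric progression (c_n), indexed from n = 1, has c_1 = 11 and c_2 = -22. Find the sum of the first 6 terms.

-231

Common ratio r = -2.
c_n = 11·(-2)^(n-1).
S = 11·((-2)^6 - 1)/(-2 - 1) = 11·(64 - 1)/(-3) = -231.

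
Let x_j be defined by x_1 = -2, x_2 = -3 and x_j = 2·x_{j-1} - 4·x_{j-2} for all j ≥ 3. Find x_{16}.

x_3 = 2  x_4 = 16  x_5 = 24  …  x_{13} = -8192  x_{14} = -12288  x_{15} = 8192  x_{16} = 65536.

65536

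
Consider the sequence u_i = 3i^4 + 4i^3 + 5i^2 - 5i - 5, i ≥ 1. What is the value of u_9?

u_9 = 3·9^4 + 4·9^3 + 5·9^2 - 5·9 - 5 = 22954.

22954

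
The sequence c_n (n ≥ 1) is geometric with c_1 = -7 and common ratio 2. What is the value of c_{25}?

-117440512

c_n = (-7)·2^(n-1).
c_{25} = (-7)·2^24 = -117440512.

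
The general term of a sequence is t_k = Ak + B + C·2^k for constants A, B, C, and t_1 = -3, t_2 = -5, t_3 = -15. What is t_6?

-221

Plug in k = 1, 2, 3: A + B + 2C = -3; 2A + B + 4C = -5; 3A + B + 8C = -15.
Subtracting the first from the second: A + 2C = -2.
Subtracting the second from the third: A + 4C = -10.
Solving: C = -4, A = 6, then B = -1.
Therefore t_6 = 36 + (-1) + (-4)·64 = -221.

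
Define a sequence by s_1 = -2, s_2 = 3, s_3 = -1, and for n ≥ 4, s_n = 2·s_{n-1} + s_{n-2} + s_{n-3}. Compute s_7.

Iterate the recurrence:
s_4 = -1;  s_5 = 0;  s_6 = -2;  s_7 = -5.

-5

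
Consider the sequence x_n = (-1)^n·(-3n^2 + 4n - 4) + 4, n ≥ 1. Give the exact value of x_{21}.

1247

(-1)^21 = -1; -3n^2 + 4n - 4 at n=21 is -1243; so x_{21} = 1247.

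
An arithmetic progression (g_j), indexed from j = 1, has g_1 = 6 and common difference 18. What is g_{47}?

g_j = 6 + (j - 1)·18.
g_{47} = 6 + 46·18 = 834.

834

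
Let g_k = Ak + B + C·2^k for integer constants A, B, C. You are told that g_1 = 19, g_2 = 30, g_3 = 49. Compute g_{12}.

16428

Plug in k = 1, 2, 3: A + B + 2C = 19; 2A + B + 4C = 30; 3A + B + 8C = 49.
Subtracting the first from the second: A + 2C = 11.
Subtracting the second from the third: A + 4C = 19.
Solving: C = 4, A = 3, then B = 8.
So g_k = 3·k + 8 + 4·2^k; at k=12 this is 16428.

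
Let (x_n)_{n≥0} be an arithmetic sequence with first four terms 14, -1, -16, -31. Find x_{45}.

Common difference d = -15.
x_n = 14 + (n - 0)·(-15).
x_{45} = 14 + 45·(-15) = -661.

-661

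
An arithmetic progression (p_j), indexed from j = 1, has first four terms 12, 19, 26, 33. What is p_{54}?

383

Common difference d = 7.
p_j = 12 + (j - 1)·7.
p_{54} = 12 + 53·7 = 383.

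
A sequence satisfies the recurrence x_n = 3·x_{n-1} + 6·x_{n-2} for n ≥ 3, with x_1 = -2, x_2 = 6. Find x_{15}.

528768486

Iterate the recurrence:
x_3 = 6  x_4 = 54  x_5 = 198  …  x_{12} = 6326262  x_{13} = 27659718  x_{14} = 120936726  x_{15} = 528768486.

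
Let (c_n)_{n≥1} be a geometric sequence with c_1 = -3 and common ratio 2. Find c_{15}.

-49152

c_n = (-3)·2^(n-1).
c_{15} = (-3)·2^14 = -49152.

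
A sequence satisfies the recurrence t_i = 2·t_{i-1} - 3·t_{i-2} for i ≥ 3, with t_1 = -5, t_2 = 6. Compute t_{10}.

1278

Step forward from the initial values:
t_3 = 27  t_4 = 36  t_5 = -9  t_6 = -126  t_7 = -225  t_8 = -72  t_9 = 531  t_{10} = 1278.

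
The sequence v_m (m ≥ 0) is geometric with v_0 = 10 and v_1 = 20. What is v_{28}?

2684354560

Common ratio r = 2.
v_m = 10·2^(m-0).
v_{28} = 10·2^28 = 2684354560.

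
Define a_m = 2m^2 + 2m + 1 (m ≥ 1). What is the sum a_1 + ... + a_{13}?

Over m = 1..13: Σm = 91, Σm² = 819.
Total = (2)·819 + (2)·91 + (1)·13 = 1833.

1833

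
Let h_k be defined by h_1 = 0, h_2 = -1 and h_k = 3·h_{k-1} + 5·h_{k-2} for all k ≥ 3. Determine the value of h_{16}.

Step forward from the initial values:
h_3 = -3; h_4 = -14; h_5 = -57; …; h_{13} = -5477472; h_{14} = -22964761; h_{15} = -96281643; h_{16} = -403668734.

-403668734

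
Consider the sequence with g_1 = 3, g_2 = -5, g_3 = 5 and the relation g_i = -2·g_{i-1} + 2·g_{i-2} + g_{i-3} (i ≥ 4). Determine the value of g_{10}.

-4961

g_4 = -17, g_5 = 39, g_6 = -107, g_7 = 275, g_8 = -725, g_9 = 1893, g_{10} = -4961.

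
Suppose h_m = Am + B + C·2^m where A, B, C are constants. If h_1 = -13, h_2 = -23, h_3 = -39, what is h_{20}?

-3145811

Write the equations: A + B + 2C = -13; 2A + B + 4C = -23; 3A + B + 8C = -39.
Subtracting the first from the second: A + 2C = -10.
Subtracting the second from the third: A + 4C = -16.
Solving: C = -3, A = -4, then B = -3.
Hence h_{20} = -4·20 + (-3) + (-3)·1048576 = -3145811.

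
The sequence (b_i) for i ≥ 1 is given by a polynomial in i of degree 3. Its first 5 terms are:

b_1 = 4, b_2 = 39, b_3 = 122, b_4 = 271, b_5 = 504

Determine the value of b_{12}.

1st diffs: 35, 83, 149, 233.
2nd diffs: 48, 66, 84.
3rd diffs: 18, 18 (constant).
Newton forward-difference form: b_i = 4 + 35·C(i-1,1) + 48·C(i-1,2) + 18·C(i-1,3).
At i = 12: i-1 = 11, so b_{12} = 4 + 385 + 2640 + 2970 = 5999.

5999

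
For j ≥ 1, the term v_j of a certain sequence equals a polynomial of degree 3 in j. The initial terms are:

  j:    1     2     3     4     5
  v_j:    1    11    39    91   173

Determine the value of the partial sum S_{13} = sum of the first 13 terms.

1st diffs: 10, 28, 52, 82.
2nd diffs: 18, 24, 30.
3rd diffs: 6, 6 (constant).
So v_j = j^3 + 3j^2 - 6j + 3.
Continuing: …, 291, 451, 659, 921, …, v_{13} = 2629.
Summing j = 1..13 (13 terms) gives 10231.

10231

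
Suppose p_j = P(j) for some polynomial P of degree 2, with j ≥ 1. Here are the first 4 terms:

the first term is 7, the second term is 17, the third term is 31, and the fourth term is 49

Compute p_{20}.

881

1st diffs: 10, 14, 18.
2nd diffs: 4, 4 (constant).
So p_j = 2j^2 + 4j + 1.
Evaluating at j = 20 gives p_{20} = 881.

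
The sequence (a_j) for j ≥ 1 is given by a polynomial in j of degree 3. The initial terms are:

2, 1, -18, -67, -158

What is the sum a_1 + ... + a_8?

-1860

1st diffs: -1, -19, -49, -91.
2nd diffs: -18, -30, -42.
3rd diffs: -12, -12 (constant).
Newton forward-difference form: a_j = 2 + (-1)·C(j-1,1) + (-18)·C(j-1,2) + (-12)·C(j-1,3).
Continuing: -303, -514, -803.
Summing j = 1..8 (8 terms) gives -1860.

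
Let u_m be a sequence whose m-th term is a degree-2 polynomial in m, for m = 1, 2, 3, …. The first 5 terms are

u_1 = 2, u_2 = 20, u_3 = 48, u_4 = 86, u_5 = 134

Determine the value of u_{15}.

1164

1st diffs: 18, 28, 38, 48.
2nd diffs: 10, 10, 10 (constant).
Newton forward-difference form: u_m = 2 + 18·C(m-1,1) + 10·C(m-1,2).
At m = 15: m-1 = 14, so u_{15} = 2 + 252 + 910 = 1164.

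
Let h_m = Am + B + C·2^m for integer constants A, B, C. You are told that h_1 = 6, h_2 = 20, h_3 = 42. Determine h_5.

150

At m = 1, 2, 3: A + B + 2C = 6; 2A + B + 4C = 20; 3A + B + 8C = 42.
Subtracting the first from the second: A + 2C = 14.
Subtracting the second from the third: A + 4C = 22.
Solving: C = 4, A = 6, then B = -8.
Hence h_5 = 6·5 + (-8) + 4·32 = 150.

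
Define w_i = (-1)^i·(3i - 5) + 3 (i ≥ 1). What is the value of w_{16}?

(-1)^16 = 1; 3i - 5 at i=16 is 43; so w_{16} = 46.

46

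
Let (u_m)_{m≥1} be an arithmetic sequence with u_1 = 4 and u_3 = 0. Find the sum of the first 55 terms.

Common difference d = (0 - 4) / (3 - 1) = -2.
u_m = 4 + (m - 1)·(-2).
u_{55} = -104; S = 55·(4 + (-104))/2 = -2750.

-2750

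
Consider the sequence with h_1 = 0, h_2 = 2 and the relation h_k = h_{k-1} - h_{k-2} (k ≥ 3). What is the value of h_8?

2

Iterate the recurrence:
h_3 = 2  h_4 = 0  h_5 = -2  h_6 = -2  h_7 = 0  h_8 = 2.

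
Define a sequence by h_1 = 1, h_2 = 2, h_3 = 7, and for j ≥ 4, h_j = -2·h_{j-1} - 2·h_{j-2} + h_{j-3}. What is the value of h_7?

Applying the relation repeatedly:
h_4 = -17; h_5 = 22; h_6 = -3; h_7 = -55.

-55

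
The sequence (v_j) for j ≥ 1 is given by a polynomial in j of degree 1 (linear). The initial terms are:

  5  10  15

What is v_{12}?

60

1st diffs: 5, 5 (constant).
So v_j = 5j.
Evaluating at j = 12 gives v_{12} = 60.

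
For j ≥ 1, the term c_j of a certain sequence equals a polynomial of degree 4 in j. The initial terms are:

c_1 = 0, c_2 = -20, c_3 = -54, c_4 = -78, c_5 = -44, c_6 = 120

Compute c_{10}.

1st diffs: -20, -34, -24, 34, 164.
2nd diffs: -14, 10, 58, 130.
3rd diffs: 24, 48, 72.
4th diffs: 24, 24 (constant).
Newton forward-difference form: c_j = (-20)·C(j-1,1) + (-14)·C(j-1,2) + 24·C(j-1,3) + 24·C(j-1,4).
At j = 10: j-1 = 9, so c_{10} = -180 - 504 + 2016 + 3024 = 4356.

4356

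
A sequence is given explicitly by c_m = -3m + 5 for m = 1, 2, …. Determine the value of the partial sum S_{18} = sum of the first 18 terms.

Over m = 1..18: Σm = 171.
Total = (-3)·171 + (5)·18 = -423.

-423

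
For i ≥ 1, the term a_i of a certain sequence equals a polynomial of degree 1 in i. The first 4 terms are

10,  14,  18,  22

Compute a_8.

1st diffs: 4, 4, 4 (constant).
So a_i = 4i + 6.
Evaluating at i = 8 gives a_8 = 38.

38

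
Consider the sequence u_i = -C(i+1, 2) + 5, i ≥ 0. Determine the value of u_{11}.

C(12, 2) = 66, so u_{11} = -61.

-61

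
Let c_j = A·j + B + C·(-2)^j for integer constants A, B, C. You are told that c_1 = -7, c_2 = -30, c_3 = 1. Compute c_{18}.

At j = 1, 2, 3: A + B - 2C = -7; 2A + B + 4C = -30; 3A + B - 8C = 1.
Subtracting the first from the second: A + 6C = -23.
Subtracting the second from the third: A - 12C = 31.
Solving: C = -3, A = -5, then B = -8.
Hence c_{18} = -5·18 + (-8) + (-3)·262144 = -786530.

-786530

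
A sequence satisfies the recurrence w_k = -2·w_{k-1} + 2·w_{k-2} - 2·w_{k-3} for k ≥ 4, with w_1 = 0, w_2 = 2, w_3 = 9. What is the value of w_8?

Applying the relation repeatedly:
w_4 = -14, w_5 = 42, w_6 = -130, w_7 = 372, w_8 = -1088.

-1088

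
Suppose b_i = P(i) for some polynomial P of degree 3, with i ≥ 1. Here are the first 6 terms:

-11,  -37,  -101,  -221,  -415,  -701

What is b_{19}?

1st diffs: -26, -64, -120, -194, -286.
2nd diffs: -38, -56, -74, -92.
3rd diffs: -18, -18, -18 (constant).
Newton forward-difference form: b_i = -11 + (-26)·C(i-1,1) + (-38)·C(i-1,2) + (-18)·C(i-1,3).
At i = 19: i-1 = 18, so b_{19} = -11 - 468 - 5814 - 14688 = -20981.

-20981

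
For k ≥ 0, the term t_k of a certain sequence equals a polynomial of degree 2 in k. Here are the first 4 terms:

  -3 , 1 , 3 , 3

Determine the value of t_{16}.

-179

1st diffs: 4, 2, 0.
2nd diffs: -2, -2 (constant).
So t_k = -k^2 + 5k - 3.
Evaluating at k = 16 gives t_{16} = -179.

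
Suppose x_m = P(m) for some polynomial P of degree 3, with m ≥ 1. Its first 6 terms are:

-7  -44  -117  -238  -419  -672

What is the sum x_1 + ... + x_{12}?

-16386

1st diffs: -37, -73, -121, -181, -253.
2nd diffs: -36, -48, -60, -72.
3rd diffs: -12, -12, -12 (constant).
So x_m = -2m^3 - 6m^2 - 5m + 6.
Continuing: …, -1009, -1442, -1983, -2644, …, x_{12} = -4374.
Summing m = 1..12 (12 terms) gives -16386.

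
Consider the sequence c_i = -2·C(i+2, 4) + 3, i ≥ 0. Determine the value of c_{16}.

-6117

C(18, 4) = 3060, so c_{16} = -6117.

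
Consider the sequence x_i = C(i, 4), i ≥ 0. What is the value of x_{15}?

C(15, 4) = 1365, so x_{15} = 1365.

1365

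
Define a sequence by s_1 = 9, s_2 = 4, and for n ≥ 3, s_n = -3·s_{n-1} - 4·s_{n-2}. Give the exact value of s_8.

-1984

Iterate the recurrence:
s_3 = -48;  s_4 = 128;  s_5 = -192;  s_6 = 64;  s_7 = 576;  s_8 = -1984.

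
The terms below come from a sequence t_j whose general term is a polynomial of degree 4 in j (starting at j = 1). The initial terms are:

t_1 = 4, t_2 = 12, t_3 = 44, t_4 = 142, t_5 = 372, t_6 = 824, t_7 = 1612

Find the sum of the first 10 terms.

1st diffs: 8, 32, 98, 230, 452, 788.
2nd diffs: 24, 66, 132, 222, 336.
3rd diffs: 42, 66, 90, 114.
4th diffs: 24, 24, 24 (constant).
So t_j = j^4 - 3j^3 + 5j^2 - j + 2.
Continuing: 2874, 4772, 7492.
Summing j = 1..10 (10 terms) gives 18148.

18148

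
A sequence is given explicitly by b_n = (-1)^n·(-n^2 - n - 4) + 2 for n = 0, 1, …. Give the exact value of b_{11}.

(-1)^11 = -1; -n^2 - n - 4 at n=11 is -136; so b_{11} = 138.

138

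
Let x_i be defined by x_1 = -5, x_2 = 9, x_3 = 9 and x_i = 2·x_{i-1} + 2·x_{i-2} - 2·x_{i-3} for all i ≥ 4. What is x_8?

1548

x_4 = 46; x_5 = 92; x_6 = 258; x_7 = 608; x_8 = 1548.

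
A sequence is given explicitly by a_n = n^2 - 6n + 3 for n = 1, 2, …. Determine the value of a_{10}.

a_{10} = 1·10^2 - 6·10 + 3 = 43.

43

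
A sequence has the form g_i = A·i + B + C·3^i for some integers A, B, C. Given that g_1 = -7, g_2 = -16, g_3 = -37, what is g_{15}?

Write the equations: A + B + 3C = -7; 2A + B + 9C = -16; 3A + B + 27C = -37.
Subtracting the first from the second: A + 6C = -9.
Subtracting the second from the third: A + 18C = -21.
Solving: C = -1, A = -3, then B = -1.
So g_i = -3·i + (-1) + (-1)·3^i; at i=15 this is -14348953.

-14348953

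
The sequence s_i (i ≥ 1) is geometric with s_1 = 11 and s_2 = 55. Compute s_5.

6875

Common ratio r = 5.
s_i = 11·5^(i-1).
s_5 = 11·5^4 = 6875.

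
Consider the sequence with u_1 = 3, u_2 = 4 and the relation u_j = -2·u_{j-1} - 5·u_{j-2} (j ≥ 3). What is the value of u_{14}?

Iterate the recurrence:
u_3 = -23;  u_4 = 26;  u_5 = 63;  …;  u_{11} = 11617;  u_{12} = -28654;  u_{13} = -777;  u_{14} = 144824.

144824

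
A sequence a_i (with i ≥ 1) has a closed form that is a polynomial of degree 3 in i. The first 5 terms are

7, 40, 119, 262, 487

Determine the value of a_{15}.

1st diffs: 33, 79, 143, 225.
2nd diffs: 46, 64, 82.
3rd diffs: 18, 18 (constant).
Newton forward-difference form: a_i = 7 + 33·C(i-1,1) + 46·C(i-1,2) + 18·C(i-1,3).
At i = 15: i-1 = 14, so a_{15} = 7 + 462 + 4186 + 6552 = 11207.

11207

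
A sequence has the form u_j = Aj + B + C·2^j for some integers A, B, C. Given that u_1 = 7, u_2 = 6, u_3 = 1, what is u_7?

-227

Write the equations: A + B + 2C = 7; 2A + B + 4C = 6; 3A + B + 8C = 1.
Subtracting the first from the second: A + 2C = -1.
Subtracting the second from the third: A + 4C = -5.
Solving: C = -2, A = 3, then B = 8.
Hence u_7 = 3·7 + 8 + (-2)·128 = -227.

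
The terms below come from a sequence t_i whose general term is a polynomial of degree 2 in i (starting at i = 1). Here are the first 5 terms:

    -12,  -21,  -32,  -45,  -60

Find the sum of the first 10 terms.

1st diffs: -9, -11, -13, -15.
2nd diffs: -2, -2, -2 (constant).
Newton forward-difference form: t_i = -12 + (-9)·C(i-1,1) + (-2)·C(i-1,2).
Continuing: …, -77, -96, -117, -140, …, t_{10} = -165.
Summing i = 1..10 (10 terms) gives -765.

-765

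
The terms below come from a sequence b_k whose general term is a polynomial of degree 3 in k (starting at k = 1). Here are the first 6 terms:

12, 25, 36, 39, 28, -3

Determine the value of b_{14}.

1st diffs: 13, 11, 3, -11, -31.
2nd diffs: -2, -8, -14, -20.
3rd diffs: -6, -6, -6 (constant).
So b_k = -k^3 + 5k^2 + 5k + 3.
Evaluating at k = 14 gives b_{14} = -1691.

-1691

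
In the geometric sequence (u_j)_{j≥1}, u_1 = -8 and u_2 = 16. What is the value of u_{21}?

Common ratio r = -2.
u_j = (-8)·(-2)^(j-1).
u_{21} = (-8)·(-2)^20 = -8388608.

-8388608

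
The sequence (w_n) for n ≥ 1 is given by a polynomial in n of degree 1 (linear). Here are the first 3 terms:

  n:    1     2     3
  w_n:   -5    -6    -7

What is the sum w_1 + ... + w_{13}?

1st diffs: -1, -1 (constant).
So w_n = -n - 4.
Continuing: …, -8, -9, -10, -11, …, w_{13} = -17.
Summing n = 1..13 (13 terms) gives -143.

-143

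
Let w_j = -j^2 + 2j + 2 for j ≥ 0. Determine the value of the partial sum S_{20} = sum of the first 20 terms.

Over j = 0..19: Σj = 190, Σj² = 2470.
Total = (-1)·2470 + (2)·190 + (2)·20 = -2050.

-2050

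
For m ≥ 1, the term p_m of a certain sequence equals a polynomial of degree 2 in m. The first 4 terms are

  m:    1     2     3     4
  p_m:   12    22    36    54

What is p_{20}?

1st diffs: 10, 14, 18.
2nd diffs: 4, 4 (constant).
Newton forward-difference form: p_m = 12 + 10·C(m-1,1) + 4·C(m-1,2).
At m = 20: m-1 = 19, so p_{20} = 12 + 190 + 684 = 886.

886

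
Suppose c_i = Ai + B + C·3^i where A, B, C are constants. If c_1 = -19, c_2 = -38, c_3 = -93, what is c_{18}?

Plug in i = 1, 2, 3: A + B + 3C = -19; 2A + B + 9C = -38; 3A + B + 27C = -93.
Subtracting the first from the second: A + 6C = -19.
Subtracting the second from the third: A + 18C = -55.
Solving: C = -3, A = -1, then B = -9.
So c_i = -1·i + (-9) + (-3)·3^i; at i=18 this is -1162261494.

-1162261494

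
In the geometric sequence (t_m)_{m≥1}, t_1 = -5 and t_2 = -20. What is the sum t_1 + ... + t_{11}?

Common ratio r = 4.
t_m = (-5)·4^(m-1).
S = (-5)·(4^11 - 1)/(4 - 1) = (-5)·(4194304 - 1)/(3) = -6990505.

-6990505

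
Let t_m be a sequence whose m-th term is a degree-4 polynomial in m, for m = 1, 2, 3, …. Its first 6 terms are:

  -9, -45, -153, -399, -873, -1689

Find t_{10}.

1st diffs: -36, -108, -246, -474, -816.
2nd diffs: -72, -138, -228, -342.
3rd diffs: -66, -90, -114.
4th diffs: -24, -24 (constant).
Newton forward-difference form: t_m = -9 + (-36)·C(m-1,1) + (-72)·C(m-1,2) + (-66)·C(m-1,3) + (-24)·C(m-1,4).
At m = 10: m-1 = 9, so t_{10} = -9 - 324 - 2592 - 5544 - 3024 = -11493.

-11493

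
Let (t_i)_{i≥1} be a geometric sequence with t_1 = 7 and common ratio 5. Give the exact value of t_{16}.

213623046875

t_i = 7·5^(i-1).
t_{16} = 7·5^15 = 213623046875.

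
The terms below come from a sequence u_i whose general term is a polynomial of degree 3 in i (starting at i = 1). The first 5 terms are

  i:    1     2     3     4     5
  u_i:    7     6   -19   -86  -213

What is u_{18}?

1st diffs: -1, -25, -67, -127.
2nd diffs: -24, -42, -60.
3rd diffs: -18, -18 (constant).
Newton forward-difference form: u_i = 7 + (-1)·C(i-1,1) + (-24)·C(i-1,2) + (-18)·C(i-1,3).
At i = 18: i-1 = 17, so u_{18} = 7 - 17 - 3264 - 12240 = -15514.

-15514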